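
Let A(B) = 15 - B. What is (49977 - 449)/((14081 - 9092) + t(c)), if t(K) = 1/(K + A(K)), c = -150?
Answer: 185730/18709 ≈ 9.9273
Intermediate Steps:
t(K) = 1/15 (t(K) = 1/(K + (15 - K)) = 1/15)
(49977 - 449)/((14081 - 9092) + t(c)) = (49977 - 449)/((14081 - 9092) + 1/15) = 49528/(4989 + 1/15) = 49528/(74836/15) = 49528*(15/74836) = 185730/18709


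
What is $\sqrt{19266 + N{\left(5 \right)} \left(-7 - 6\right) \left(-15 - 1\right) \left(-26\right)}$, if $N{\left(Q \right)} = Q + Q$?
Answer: $13 i \sqrt{206} \approx 186.59 i$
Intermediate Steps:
$N{\left(Q \right)} = 2 Q$
$\sqrt{19266 + N{\left(5 \right)} \left(-7 - 6\right) \left(-15 - 1\right) \left(-26\right)} = \sqrt{19266 + 2 \cdot 5 \left(-7 - 6\right) \left(-15 - 1\right) \left(-26\right)} = \sqrt{19266 + 10 \left(\left(-13\right) \left(-16\right)\right) \left(-26\right)} = \sqrt{19266 + 10 \cdot 208 \left(-26\right)} = \sqrt{19266 + 2080 \left(-26\right)} = \sqrt{19266 - 54080} = \sqrt{-34814} = 13 i \sqrt{206}$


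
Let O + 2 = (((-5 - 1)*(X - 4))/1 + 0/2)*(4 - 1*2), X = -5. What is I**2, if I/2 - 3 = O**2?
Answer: 505260484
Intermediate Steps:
O = 106 (O = -2 + (((-5 - 1)*(-5 - 4))/1 + 0/2)*(4 - 1*2) = -2 + (-6*(-9)*1 + 0*(1/2))*(4 - 2) = -2 + (54*1 + 0)*2 = -2 + (54 + 0)*2 = -2 + 54*2 = -2 + 108 = 106)
I = 22478 (I = 6 + 2*106**2 = 6 + 2*11236 = 6 + 22472 = 22478)
I**2 = 22478**2 = 505260484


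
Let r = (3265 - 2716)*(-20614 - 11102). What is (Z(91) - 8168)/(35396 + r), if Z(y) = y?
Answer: 8077/17376688 ≈ 0.00046482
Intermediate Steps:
r = -17412084 (r = 549*(-31716) = -17412084)
(Z(91) - 8168)/(35396 + r) = (91 - 8168)/(35396 - 17412084) = -8077/(-17376688) = -8077*(-1/17376688) = 8077/17376688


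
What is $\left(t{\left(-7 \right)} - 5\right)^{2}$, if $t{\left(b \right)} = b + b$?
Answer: $361$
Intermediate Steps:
$t{\left(b \right)} = 2 b$
$\left(t{\left(-7 \right)} - 5\right)^{2} = \left(2 \left(-7\right) - 5\right)^{2} = \left(-14 - 5\right)^{2} = \left(-19\right)^{2} = 361$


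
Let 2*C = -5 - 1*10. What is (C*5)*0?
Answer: 0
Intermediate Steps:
C = -15/2 (C = (-5 - 1*10)/2 = (-5 - 10)/2 = (1/2)*(-15) = -15/2 ≈ -7.5000)
(C*5)*0 = -15/2*5*0 = -75/2*0 = 0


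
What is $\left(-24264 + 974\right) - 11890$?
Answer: $-35180$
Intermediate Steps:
$\left(-24264 + 974\right) - 11890 = -23290 + \left(-13655 + 1765\right) = -23290 - 11890 = -35180$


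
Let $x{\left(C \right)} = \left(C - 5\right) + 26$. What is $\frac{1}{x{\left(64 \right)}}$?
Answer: $\frac{1}{85} \approx 0.011765$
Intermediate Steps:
$x{\left(C \right)} = 21 + C$ ($x{\left(C \right)} = \left(-5 + C\right) + 26 = 21 + C$)
$\frac{1}{x{\left(64 \right)}} = \frac{1}{21 + 64} = \frac{1}{85}$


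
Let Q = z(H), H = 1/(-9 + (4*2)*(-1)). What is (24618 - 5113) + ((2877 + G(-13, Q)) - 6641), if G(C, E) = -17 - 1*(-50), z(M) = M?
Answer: 15774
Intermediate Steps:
H = -1/17 (H = 1/(-9 + 8*(-1)) = 1/(-9 - 8) = 1/(-17) = -1/17 ≈ -0.058824)
Q = -1/17 ≈ -0.058824
G(C, E) = 33 (G(C, E) = -17 + 50 = 33)
(24618 - 5113) + ((2877 + G(-13, Q)) - 6641) = (24618 - 5113) + ((2877 + 33) - 6641) = 19505 + (2910 - 6641) = 19505 - 3731 = 15774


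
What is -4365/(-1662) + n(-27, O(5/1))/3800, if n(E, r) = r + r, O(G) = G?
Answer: 276727/105260 ≈ 2.6290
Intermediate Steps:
n(E, r) = 2*r
-4365/(-1662) + n(-27, O(5/1))/3800 = -4365/(-1662) + (2*(5/1))/3800 = -4365*(-1/1662) + (2*(5*1))*(1/3800) = 1455/554 + (2*5)*(1/3800) = 1455/554 + 10*(1/3800) = 1455/554 + 1/380 = 276727/105260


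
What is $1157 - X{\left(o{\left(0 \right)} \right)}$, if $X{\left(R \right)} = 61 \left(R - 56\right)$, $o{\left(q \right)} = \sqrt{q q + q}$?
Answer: $4573$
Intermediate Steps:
$o{\left(q \right)} = \sqrt{q + q^{2}}$ ($o{\left(q \right)} = \sqrt{q^{2} + q} = \sqrt{q + q^{2}}$)
$X{\left(R \right)} = -3416 + 61 R$ ($X{\left(R \right)} = 61 \left(-56 + R\right) = -3416 + 61 R$)
$1157 - X{\left(o{\left(0 \right)} \right)} = 1157 - \left(-3416 + 61 \sqrt{0 \left(1 + 0\right)}\right) = 1157 - \left(-3416 + 61 \sqrt{0 \cdot 1}\right) = 1157 - \left(-3416 + 61 \sqrt{0}\right) = 1157 - \left(-3416 + 61 \cdot 0\right) = 1157 - \left(-3416 + 0\right) = 1157 - -3416 = 1157 + 3416 = 4573$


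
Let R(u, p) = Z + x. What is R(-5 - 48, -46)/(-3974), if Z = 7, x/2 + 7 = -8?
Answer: 23/3974 ≈ 0.0057876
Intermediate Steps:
x = -30 (x = -14 + 2*(-8) = -14 - 16 = -30)
R(u, p) = -23 (R(u, p) = 7 - 30 = -23)
R(-5 - 48, -46)/(-3974) = -23/(-3974) = -23*(-1/3974) = 23/3974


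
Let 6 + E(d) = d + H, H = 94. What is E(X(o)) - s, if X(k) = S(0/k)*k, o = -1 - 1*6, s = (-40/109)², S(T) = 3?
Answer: 794427/11881 ≈ 66.865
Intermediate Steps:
s = 1600/11881 (s = (-40*1/109)² = (-40/109)² = 1600/11881 ≈ 0.13467)
o = -7 (o = -1 - 6 = -7)
X(k) = 3*k
E(d) = 88 + d (E(d) = -6 + (d + 94) = -6 + (94 + d) = 88 + d)
E(X(o)) - s = (88 + 3*(-7)) - 1*1600/11881 = (88 - 21) - 1600/11881 = 67 - 1600/11881 = 794427/11881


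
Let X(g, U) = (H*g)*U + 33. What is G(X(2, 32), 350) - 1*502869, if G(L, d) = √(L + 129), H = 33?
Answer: -502869 + √2274 ≈ -5.0282e+5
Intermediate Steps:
X(g, U) = 33 + 33*U*g (X(g, U) = (33*g)*U + 33 = 33*U*g + 33 = 33 + 33*U*g)
G(L, d) = √(129 + L)
G(X(2, 32), 350) - 1*502869 = √(129 + (33 + 33*32*2)) - 1*502869 = √(129 + (33 + 2112)) - 502869 = √(129 + 2145) - 502869 = √2274 - 502869 = -502869 + √2274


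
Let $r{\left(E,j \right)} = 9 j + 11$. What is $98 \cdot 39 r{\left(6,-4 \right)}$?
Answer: $-95550$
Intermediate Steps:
$r{\left(E,j \right)} = 11 + 9 j$
$98 \cdot 39 r{\left(6,-4 \right)} = 98 \cdot 39 \left(11 + 9 \left(-4\right)\right) = 3822 \left(11 - 36\right) = 3822 \left(-25\right) = -95550$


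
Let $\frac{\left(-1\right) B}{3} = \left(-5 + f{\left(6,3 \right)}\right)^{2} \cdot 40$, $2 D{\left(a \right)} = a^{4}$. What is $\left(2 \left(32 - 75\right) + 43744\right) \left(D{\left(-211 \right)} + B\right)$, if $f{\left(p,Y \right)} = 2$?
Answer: $43267638126949$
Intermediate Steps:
$D{\left(a \right)} = \frac{a^{4}}{2}$
$B = -1080$ ($B = - 3 \left(-5 + 2\right)^{2} \cdot 40 = - 3 \left(-3\right)^{2} \cdot 40 = - 3 \cdot 9 \cdot 40 = \left(-3\right) 360 = -1080$)
$\left(2 \left(32 - 75\right) + 43744\right) \left(D{\left(-211 \right)} + B\right) = \left(2 \left(32 - 75\right) + 43744\right) \left(\frac{\left(-211\right)^{4}}{2} - 1080\right) = \left(2 \left(-43\right) + 43744\right) \left(\frac{1}{2} \cdot 1982119441 - 1080\right) = \left(-86 + 43744\right) \left(\frac{1982119441}{2} - 1080\right) = 43658 \cdot \frac{1982117281}{2} = 43267638126949$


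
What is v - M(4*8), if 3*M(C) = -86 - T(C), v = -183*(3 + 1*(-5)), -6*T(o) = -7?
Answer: 7111/18 ≈ 395.06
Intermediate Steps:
T(o) = 7/6 (T(o) = -1/6*(-7) = 7/6)
v = 366 (v = -183*(3 - 5) = -183*(-2) = 366)
M(C) = -523/18 (M(C) = (-86 - 1*7/6)/3 = (-86 - 7/6)/3 = (1/3)*(-523/6) = -523/18)
v - M(4*8) = 366 - 1*(-523/18) = 366 + 523/18 = 7111/18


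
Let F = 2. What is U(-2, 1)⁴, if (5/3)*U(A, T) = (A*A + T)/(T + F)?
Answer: 1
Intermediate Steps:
U(A, T) = 3*(T + A²)/(5*(2 + T)) (U(A, T) = 3*((A*A + T)/(T + 2))/5 = 3*((A² + T)/(2 + T))/5 = 3*((T + A²)/(2 + T))/5 = 3*(T + A²)/(5*(2 + T)))
U(-2, 1)⁴ = (3*(1 + (-2)²)/(5*(2 + 1)))⁴ = ((⅗)*(1 + 4)/3)⁴ = ((⅗)*(⅓)*5)⁴ = 1⁴ = 1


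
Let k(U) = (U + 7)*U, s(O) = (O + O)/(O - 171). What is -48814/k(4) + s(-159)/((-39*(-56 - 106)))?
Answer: -192754256/173745 ≈ -1109.4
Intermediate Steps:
s(O) = 2*O/(-171 + O) (s(O) = (2*O)/(-171 + O) = 2*O/(-171 + O))
k(U) = U*(7 + U) (k(U) = (7 + U)*U = U*(7 + U))
-48814/k(4) + s(-159)/((-39*(-56 - 106))) = -48814*1/(4*(7 + 4)) + (2*(-159)/(-171 - 159))/((-39*(-56 - 106))) = -48814/(4*11) + (2*(-159)/(-330))/((-39*(-162))) = -48814/44 + (2*(-159)*(-1/330))/6318 = -48814*1/44 + (53/55)*(1/6318) = -24407/22 + 53/347490 = -192754256/173745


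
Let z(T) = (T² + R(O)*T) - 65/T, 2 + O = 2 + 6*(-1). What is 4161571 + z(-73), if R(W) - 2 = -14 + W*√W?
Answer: 304247713/73 + 438*I*√6 ≈ 4.1678e+6 + 1072.9*I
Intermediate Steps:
O = -6 (O = -2 + (2 + 6*(-1)) = -2 + (2 - 6) = -2 - 4 = -6)
R(W) = -12 + W^(3/2) (R(W) = 2 + (-14 + W*√W) = 2 + (-14 + W^(3/2)) = -12 + W^(3/2))
z(T) = T² - 65/T + T*(-12 - 6*I*√6) (z(T) = (T² + (-12 + (-6)^(3/2))*T) - 65/T = (T² + (-12 - 6*I*√6)*T) - 65/T = (T² + T*(-12 - 6*I*√6)) - 65/T = T² - 65/T + T*(-12 - 6*I*√6))
4161571 + z(-73) = 4161571 + (-65 + (-73)²*(-12 - 73 - 6*I*√6))/(-73) = 4161571 - (-65 + 5329*(-85 - 6*I*√6))/73 = 4161571 - (-65 + (-452965 - 31974*I*√6))/73 = 4161571 - (-453030 - 31974*I*√6)/73 = 4161571 + (453030/73 + 438*I*√6) = 304247713/73 + 438*I*√6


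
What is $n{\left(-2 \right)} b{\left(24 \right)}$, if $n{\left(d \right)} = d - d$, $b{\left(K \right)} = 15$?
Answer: $0$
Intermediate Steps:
$n{\left(d \right)} = 0$
$n{\left(-2 \right)} b{\left(24 \right)} = 0 \cdot 15 = 0$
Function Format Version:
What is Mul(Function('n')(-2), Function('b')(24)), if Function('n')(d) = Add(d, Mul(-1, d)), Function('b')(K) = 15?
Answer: 0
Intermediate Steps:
Function('n')(d) = 0
Mul(Function('n')(-2), Function('b')(24)) = Mul(0, 15) = 0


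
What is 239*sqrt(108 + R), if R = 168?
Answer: 478*sqrt(69) ≈ 3970.6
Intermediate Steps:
239*sqrt(108 + R) = 239*sqrt(108 + 168) = 239*sqrt(276) = 239*(2*sqrt(69)) = 478*sqrt(69)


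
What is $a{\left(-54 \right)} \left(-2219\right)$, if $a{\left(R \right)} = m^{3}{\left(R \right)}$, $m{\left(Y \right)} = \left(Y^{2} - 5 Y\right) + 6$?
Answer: $-72168212777472$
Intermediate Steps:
$m{\left(Y \right)} = 6 + Y^{2} - 5 Y$
$a{\left(R \right)} = \left(6 + R^{2} - 5 R\right)^{3}$
$a{\left(-54 \right)} \left(-2219\right) = \left(6 + \left(-54\right)^{2} - -270\right)^{3} \left(-2219\right) = \left(6 + 2916 + 270\right)^{3} \left(-2219\right) = 3192^{3} \left(-2219\right) = 32522853888 \left(-2219\right) = -72168212777472$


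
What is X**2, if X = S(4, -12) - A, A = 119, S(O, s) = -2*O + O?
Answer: 15129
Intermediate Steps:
S(O, s) = -O
X = -123 (X = -1*4 - 1*119 = -4 - 119 = -123)
X**2 = (-123)**2 = 15129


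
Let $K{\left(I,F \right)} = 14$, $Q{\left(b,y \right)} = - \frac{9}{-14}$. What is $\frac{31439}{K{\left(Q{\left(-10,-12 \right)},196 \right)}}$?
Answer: $\frac{31439}{14} \approx 2245.6$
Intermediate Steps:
$Q{\left(b,y \right)} = \frac{9}{14}$ ($Q{\left(b,y \right)} = \left(-9\right) \left(- \frac{1}{14}\right) = \frac{9}{14}$)
$\frac{31439}{K{\left(Q{\left(-10,-12 \right)},196 \right)}} = \frac{31439}{14}$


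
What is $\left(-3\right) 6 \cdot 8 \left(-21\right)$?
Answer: $3024$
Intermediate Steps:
$\left(-3\right) 6 \cdot 8 \left(-21\right) = \left(-18\right) 8 \left(-21\right) = \left(-144\right) \left(-21\right) = 3024$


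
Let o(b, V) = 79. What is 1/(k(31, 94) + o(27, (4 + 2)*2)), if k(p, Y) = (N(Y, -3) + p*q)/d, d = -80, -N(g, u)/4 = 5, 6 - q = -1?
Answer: 80/6123 ≈ 0.013065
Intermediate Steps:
q = 7 (q = 6 - 1*(-1) = 6 + 1 = 7)
N(g, u) = -20 (N(g, u) = -4*5 = -20)
k(p, Y) = ¼ - 7*p/80 (k(p, Y) = (-20 + p*7)/(-80) = (-20 + 7*p)*(-1/80) = ¼ - 7*p/80)
1/(k(31, 94) + o(27, (4 + 2)*2)) = 1/((¼ - 7/80*31) + 79) = 1/((¼ - 217/80) + 79) = 1/(-197/80 + 79) = 1/(6123/80) = 80/6123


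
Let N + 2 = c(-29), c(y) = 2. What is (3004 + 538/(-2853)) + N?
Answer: 8569874/2853 ≈ 3003.8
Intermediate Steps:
N = 0 (N = -2 + 2 = 0)
(3004 + 538/(-2853)) + N = (3004 + 538/(-2853)) + 0 = (3004 + 538*(-1/2853)) + 0 = (3004 - 538/2853) + 0 = 8569874/2853 + 0 = 8569874/2853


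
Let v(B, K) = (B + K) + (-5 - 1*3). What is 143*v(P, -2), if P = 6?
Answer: -572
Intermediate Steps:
v(B, K) = -8 + B + K (v(B, K) = (B + K) + (-5 - 3) = (B + K) - 8 = -8 + B + K)
143*v(P, -2) = 143*(-8 + 6 - 2) = 143*(-4) = -572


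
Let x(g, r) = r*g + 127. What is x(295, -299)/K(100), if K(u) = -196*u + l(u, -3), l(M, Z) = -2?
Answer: 44039/9801 ≈ 4.4933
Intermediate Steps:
K(u) = -2 - 196*u (K(u) = -196*u - 2 = -2 - 196*u)
x(g, r) = 127 + g*r (x(g, r) = g*r + 127 = 127 + g*r)
x(295, -299)/K(100) = (127 + 295*(-299))/(-2 - 196*100) = (127 - 88205)/(-2 - 19600) = -88078/(-19602) = -88078*(-1/19602) = 44039/9801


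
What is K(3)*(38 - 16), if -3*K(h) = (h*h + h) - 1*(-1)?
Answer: -286/3 ≈ -95.333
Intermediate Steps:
K(h) = -⅓ - h/3 - h²/3 (K(h) = -((h*h + h) - 1*(-1))/3 = -((h² + h) + 1)/3 = -((h + h²) + 1)/3 = -(1 + h + h²)/3 = -⅓ - h/3 - h²/3)
K(3)*(38 - 16) = (-⅓ - ⅓*3 - ⅓*3²)*(38 - 16) = (-⅓ - 1 - ⅓*9)*22 = (-⅓ - 1 - 3)*22 = -13/3*22 = -286/3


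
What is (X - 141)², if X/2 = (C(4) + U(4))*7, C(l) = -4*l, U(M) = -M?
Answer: 177241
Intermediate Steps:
X = -280 (X = 2*((-4*4 - 1*4)*7) = 2*((-16 - 4)*7) = 2*(-20*7) = 2*(-140) = -280)
(X - 141)² = (-280 - 141)² = (-421)² = 177241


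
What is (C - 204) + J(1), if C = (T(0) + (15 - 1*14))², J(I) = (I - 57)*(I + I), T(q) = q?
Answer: -315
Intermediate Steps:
J(I) = 2*I*(-57 + I) (J(I) = (-57 + I)*(2*I) = 2*I*(-57 + I))
C = 1 (C = (0 + (15 - 1*14))² = (0 + (15 - 14))² = (0 + 1)² = 1² = 1)
(C - 204) + J(1) = (1 - 204) + 2*1*(-57 + 1) = -203 + 2*1*(-56) = -203 - 112 = -315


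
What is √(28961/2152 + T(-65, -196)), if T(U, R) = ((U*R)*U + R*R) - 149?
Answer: I*√914434110390/1076 ≈ 888.72*I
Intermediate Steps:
T(U, R) = -149 + R² + R*U² (T(U, R) = ((R*U)*U + R²) - 149 = (R*U² + R²) - 149 = (R² + R*U²) - 149 = -149 + R² + R*U²)
√(28961/2152 + T(-65, -196)) = √(28961/2152 + (-149 + (-196)² - 196*(-65)²)) = √(28961*(1/2152) + (-149 + 38416 - 196*4225)) = √(28961/2152 + (-149 + 38416 - 828100)) = √(28961/2152 - 789833) = √(-1699691655/2152) = I*√914434110390/1076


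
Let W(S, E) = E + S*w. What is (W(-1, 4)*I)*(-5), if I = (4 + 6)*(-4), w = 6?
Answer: -400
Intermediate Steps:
W(S, E) = E + 6*S (W(S, E) = E + S*6 = E + 6*S)
I = -40 (I = 10*(-4) = -40)
(W(-1, 4)*I)*(-5) = ((4 + 6*(-1))*(-40))*(-5) = ((4 - 6)*(-40))*(-5) = -2*(-40)*(-5) = 80*(-5) = -400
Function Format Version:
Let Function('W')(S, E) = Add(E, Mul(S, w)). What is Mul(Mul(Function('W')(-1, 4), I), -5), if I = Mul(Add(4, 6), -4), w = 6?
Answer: -400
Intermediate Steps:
Function('W')(S, E) = Add(E, Mul(6, S)) (Function('W')(S, E) = Add(E, Mul(S, 6)) = Add(E, Mul(6, S)))
I = -40 (I = Mul(10, -4) = -40)
Mul(Mul(Function('W')(-1, 4), I), -5) = Mul(Mul(Add(4, Mul(6, -1)), -40), -5) = Mul(Mul(Add(4, -6), -40), -5) = Mul(Mul(-2, -40), -5) = Mul(80, -5) = -400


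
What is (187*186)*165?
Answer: 5739030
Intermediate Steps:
(187*186)*165 = 34782*165 = 5739030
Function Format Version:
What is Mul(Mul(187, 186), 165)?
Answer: 5739030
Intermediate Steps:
Mul(Mul(187, 186), 165) = Mul(34782, 165) = 5739030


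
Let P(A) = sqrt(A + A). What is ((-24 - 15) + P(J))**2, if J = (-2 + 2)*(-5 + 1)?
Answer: 1521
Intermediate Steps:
J = 0 (J = 0*(-4) = 0)
P(A) = sqrt(2)*sqrt(A) (P(A) = sqrt(2*A) = sqrt(2)*sqrt(A))
((-24 - 15) + P(J))**2 = ((-24 - 15) + sqrt(2)*sqrt(0))**2 = (-39 + sqrt(2)*0)**2 = (-39 + 0)**2 = (-39)**2 = 1521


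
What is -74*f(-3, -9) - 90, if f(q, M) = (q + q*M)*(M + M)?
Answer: 31878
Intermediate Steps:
f(q, M) = 2*M*(q + M*q) (f(q, M) = (q + M*q)*(2*M) = 2*M*(q + M*q))
-74*f(-3, -9) - 90 = -148*(-9)*(-3)*(1 - 9) - 90 = -148*(-9)*(-3)*(-8) - 90 = -74*(-432) - 90 = 31968 - 90 = 31878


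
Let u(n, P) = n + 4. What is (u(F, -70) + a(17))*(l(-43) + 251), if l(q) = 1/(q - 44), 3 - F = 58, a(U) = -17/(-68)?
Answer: -38213/3 ≈ -12738.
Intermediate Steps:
a(U) = ¼ (a(U) = -17*(-1/68) = ¼)
F = -55 (F = 3 - 1*58 = 3 - 58 = -55)
l(q) = 1/(-44 + q)
u(n, P) = 4 + n
(u(F, -70) + a(17))*(l(-43) + 251) = ((4 - 55) + ¼)*(1/(-44 - 43) + 251) = (-51 + ¼)*(1/(-87) + 251) = -203*(-1/87 + 251)/4 = -203/4*21836/87 = -38213/3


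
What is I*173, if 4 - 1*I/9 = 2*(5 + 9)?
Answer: -37368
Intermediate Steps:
I = -216 (I = 36 - 18*(5 + 9) = 36 - 18*14 = 36 - 9*28 = 36 - 252 = -216)
I*173 = -216*173 = -37368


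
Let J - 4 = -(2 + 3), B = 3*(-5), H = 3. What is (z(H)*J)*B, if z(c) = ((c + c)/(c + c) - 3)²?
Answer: 60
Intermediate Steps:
z(c) = 4 (z(c) = ((2*c)/((2*c)) - 3)² = ((2*c)*(1/(2*c)) - 3)² = (1 - 3)² = (-2)² = 4)
B = -15
J = -1 (J = 4 - (2 + 3) = 4 - 1*5 = 4 - 5 = -1)
(z(H)*J)*B = (4*(-1))*(-15) = -4*(-15) = 60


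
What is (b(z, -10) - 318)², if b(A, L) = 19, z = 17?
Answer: 89401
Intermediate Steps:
(b(z, -10) - 318)² = (19 - 318)² = (-299)² = 89401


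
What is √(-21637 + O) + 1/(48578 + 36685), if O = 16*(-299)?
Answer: 1/85263 + I*√26421 ≈ 1.1728e-5 + 162.55*I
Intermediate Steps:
O = -4784
√(-21637 + O) + 1/(48578 + 36685) = √(-21637 - 4784) + 1/(48578 + 36685) = √(-26421) + 1/85263 = I*√26421 + 1/85263 = 1/85263 + I*√26421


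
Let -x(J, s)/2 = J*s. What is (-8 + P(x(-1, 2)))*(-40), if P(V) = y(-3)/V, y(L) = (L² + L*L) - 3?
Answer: 170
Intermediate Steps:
y(L) = -3 + 2*L² (y(L) = (L² + L²) - 3 = 2*L² - 3 = -3 + 2*L²)
x(J, s) = -2*J*s
P(V) = 15/V (P(V) = (-3 + 2*(-3)²)/V = (-3 + 2*9)/V = (-3 + 18)/V = 15/V)
(-8 + P(x(-1, 2)))*(-40) = (-8 + 15/((-2*(-1)*2)))*(-40) = (-8 + 15/4)*(-40) = -17/4*(-40) = 170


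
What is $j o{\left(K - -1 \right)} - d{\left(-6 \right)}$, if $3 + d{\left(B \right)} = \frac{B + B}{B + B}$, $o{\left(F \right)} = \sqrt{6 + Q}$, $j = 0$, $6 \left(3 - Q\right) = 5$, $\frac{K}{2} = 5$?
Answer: $2$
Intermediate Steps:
$K = 10$ ($K = 2 \cdot 5 = 10$)
$Q = \frac{13}{6}$ ($Q = 3 - \frac{5}{6} = \frac{13}{6} \approx 2.1667$)
$o{\left(F \right)} = \frac{7 \sqrt{6}}{6}$ ($o{\left(F \right)} = \sqrt{6 + \frac{13}{6}} = \sqrt{\frac{49}{6}} = \frac{7 \sqrt{6}}{6}$)
$d{\left(B \right)} = -2$ ($d{\left(B \right)} = -3 + \frac{B + B}{B + B} = -3 + \frac{2 B}{2 B} = -3 + 2 B \frac{1}{2 B} = -3 + 1 = -2$)
$j o{\left(K - -1 \right)} - d{\left(-6 \right)} = 0 \frac{7 \sqrt{6}}{6} - -2 = 0 + 2 = 2$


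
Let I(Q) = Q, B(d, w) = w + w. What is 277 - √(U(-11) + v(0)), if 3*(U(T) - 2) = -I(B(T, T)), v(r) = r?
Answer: 277 - 2*√21/3 ≈ 273.94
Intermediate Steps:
B(d, w) = 2*w
U(T) = 2 - 2*T/3 (U(T) = 2 + (-2*T)/3 = 2 - 2*T/3)
277 - √(U(-11) + v(0)) = 277 - √((2 - ⅔*(-11)) + 0) = 277 - √((2 + 22/3) + 0) = 277 - √(28/3 + 0) = 277 - √(28/3) = 277 - 2*√21/3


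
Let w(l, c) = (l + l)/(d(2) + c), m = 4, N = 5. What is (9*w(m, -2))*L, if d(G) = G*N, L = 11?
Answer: 99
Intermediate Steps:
d(G) = 5*G (d(G) = G*5 = 5*G)
w(l, c) = 2*l/(10 + c) (w(l, c) = (l + l)/(5*2 + c) = (2*l)/(10 + c) = 2*l/(10 + c))
(9*w(m, -2))*L = (9*(2*4/(10 - 2)))*11 = (9*(2*4/8))*11 = (9*(2*4*(1/8)))*11 = (9*1)*11 = 9*11 = 99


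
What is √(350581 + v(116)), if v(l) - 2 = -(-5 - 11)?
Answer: √350599 ≈ 592.11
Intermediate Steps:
v(l) = 18 (v(l) = 2 - (-5 - 11) = 2 - 1*(-16) = 2 + 16 = 18)
√(350581 + v(116)) = √(350581 + 18) = √350599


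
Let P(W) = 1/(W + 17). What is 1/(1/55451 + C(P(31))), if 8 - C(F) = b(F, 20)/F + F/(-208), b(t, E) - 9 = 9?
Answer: -553622784/473901037669 ≈ -0.0011682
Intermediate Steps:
P(W) = 1/(17 + W)
b(t, E) = 18 (b(t, E) = 9 + 9 = 18)
C(F) = 8 - 18/F + F/208 (C(F) = 8 - (18/F + F/(-208)) = 8 - (18/F + F*(-1/208)) = 8 - (18/F - F/208) = 8 + (-18/F + F/208) = 8 - 18/F + F/208)
1/(1/55451 + C(P(31))) = 1/(1/55451 + (8 - 18/(1/(17 + 31)) + 1/(208*(17 + 31)))) = 1/(1/55451 + (8 - 18/(1/48) + (1/208)/48)) = 1/(1/55451 + (8 - 18/1/48 + (1/208)*(1/48))) = 1/(1/55451 + (8 - 18*48 + 1/9984)) = 1/(1/55451 + (8 - 864 + 1/9984)) = 1/(1/55451 - 8546303/9984) = 1/(-473901037669/553622784) = -553622784/473901037669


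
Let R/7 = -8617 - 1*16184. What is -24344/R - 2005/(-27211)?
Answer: 1010506619/4724020077 ≈ 0.21391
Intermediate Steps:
R = -173607 (R = 7*(-8617 - 1*16184) = 7*(-8617 - 16184) = 7*(-24801) = -173607)
-24344/R - 2005/(-27211) = -24344/(-173607) - 2005/(-27211) = -24344*(-1/173607) - 2005*(-1/27211) = 24344/173607 + 2005/27211 = 1010506619/4724020077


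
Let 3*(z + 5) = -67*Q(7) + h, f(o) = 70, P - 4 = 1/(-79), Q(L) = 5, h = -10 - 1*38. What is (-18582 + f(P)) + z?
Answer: -55934/3 ≈ -18645.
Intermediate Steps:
h = -48 (h = -10 - 38 = -48)
P = 315/79 (P = 4 + 1/(-79) = 4 - 1/79 = 315/79 ≈ 3.9873)
z = -398/3 (z = -5 + (-67*5 - 48)/3 = -5 + (-335 - 48)/3 = -5 + (⅓)*(-383) = -5 - 383/3 = -398/3 ≈ -132.67)
(-18582 + f(P)) + z = (-18582 + 70) - 398/3 = -18512 - 398/3 = -55934/3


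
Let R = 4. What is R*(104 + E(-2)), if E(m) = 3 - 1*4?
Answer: 412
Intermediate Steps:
E(m) = -1 (E(m) = 3 - 4 = -1)
R*(104 + E(-2)) = 4*(104 - 1) = 4*103 = 412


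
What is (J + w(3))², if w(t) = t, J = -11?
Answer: 64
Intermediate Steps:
(J + w(3))² = (-11 + 3)² = (-8)² = 64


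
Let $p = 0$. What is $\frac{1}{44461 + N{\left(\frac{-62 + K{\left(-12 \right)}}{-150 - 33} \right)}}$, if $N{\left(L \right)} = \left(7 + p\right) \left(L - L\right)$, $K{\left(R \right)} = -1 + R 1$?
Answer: $\frac{1}{44461} \approx 2.2492 \cdot 10^{-5}$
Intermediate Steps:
$K{\left(R \right)} = -1 + R$
$N{\left(L \right)} = 0$ ($N{\left(L \right)} = \left(7 + 0\right) \left(L - L\right) = 7 \cdot 0 = 0$)
$\frac{1}{44461 + N{\left(\frac{-62 + K{\left(-12 \right)}}{-150 - 33} \right)}} = \frac{1}{44461 + 0} = \frac{1}{44461}$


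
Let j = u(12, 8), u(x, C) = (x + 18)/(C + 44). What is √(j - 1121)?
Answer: I*√757406/26 ≈ 33.473*I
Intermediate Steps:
u(x, C) = (18 + x)/(44 + C)
j = 15/26 (j = (18 + 12)/(44 + 8) = 30/52 = (1/52)*30 = 15/26 ≈ 0.57692)
√(j - 1121) = √(15/26 - 1121) = √(-29131/26) = I*√757406/26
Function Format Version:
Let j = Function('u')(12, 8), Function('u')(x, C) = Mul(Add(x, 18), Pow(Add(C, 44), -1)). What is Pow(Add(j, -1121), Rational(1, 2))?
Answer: Mul(Rational(1, 26), I, Pow(757406, Rational(1, 2))) ≈ Mul(33.473, I)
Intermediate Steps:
Function('u')(x, C) = Mul(Pow(Add(44, C), -1), Add(18, x)) (Function('u')(x, C) = Mul(Add(18, x), Pow(Add(44, C), -1)) = Mul(Pow(Add(44, C), -1), Add(18, x)))
j = Rational(15, 26) (j = Mul(Pow(Add(44, 8), -1), Add(18, 12)) = Mul(Pow(52, -1), 30) = Mul(Rational(1, 52), 30) = Rational(15, 26) ≈ 0.57692)
Pow(Add(j, -1121), Rational(1, 2)) = Pow(Add(Rational(15, 26), -1121), Rational(1, 2)) = Pow(Rational(-29131, 26), Rational(1, 2)) = Mul(Rational(1, 26), I, Pow(757406, Rational(1, 2)))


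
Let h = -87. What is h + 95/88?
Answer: -7561/88 ≈ -85.920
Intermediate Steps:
h + 95/88 = -87 + 95/88 = -7561/88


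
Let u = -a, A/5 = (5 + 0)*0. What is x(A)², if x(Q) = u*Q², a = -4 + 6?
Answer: 0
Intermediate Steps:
a = 2
A = 0 (A = 5*((5 + 0)*0) = 5*(5*0) = 5*0 = 0)
u = -2 (u = -1*2 = -2)
x(Q) = -2*Q²
x(A)² = (-2*0²)² = (-2*0)² = 0² = 0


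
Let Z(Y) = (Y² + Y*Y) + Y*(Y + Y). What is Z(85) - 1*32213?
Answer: -3313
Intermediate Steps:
Z(Y) = 4*Y² (Z(Y) = (Y² + Y²) + Y*(2*Y) = 2*Y² + 2*Y² = 4*Y²)
Z(85) - 1*32213 = 4*85² - 1*32213 = 4*7225 - 32213 = 28900 - 32213 = -3313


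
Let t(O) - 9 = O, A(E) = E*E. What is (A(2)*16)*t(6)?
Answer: 960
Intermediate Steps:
A(E) = E**2
t(O) = 9 + O
(A(2)*16)*t(6) = (2**2*16)*(9 + 6) = (4*16)*15 = 64*15 = 960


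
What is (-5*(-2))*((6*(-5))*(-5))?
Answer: 1500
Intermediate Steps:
(-5*(-2))*((6*(-5))*(-5)) = 10*(-30*(-5)) = 10*150 = 1500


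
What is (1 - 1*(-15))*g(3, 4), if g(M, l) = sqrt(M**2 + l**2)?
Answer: 80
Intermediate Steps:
(1 - 1*(-15))*g(3, 4) = (1 - 1*(-15))*sqrt(3**2 + 4**2) = (1 + 15)*sqrt(9 + 16) = 16*sqrt(25) = 16*5 = 80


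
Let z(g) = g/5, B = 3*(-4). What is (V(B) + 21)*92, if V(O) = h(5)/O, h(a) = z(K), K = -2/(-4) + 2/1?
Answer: 11569/6 ≈ 1928.2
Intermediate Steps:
B = -12
K = 5/2 (K = -2*(-¼) + 2*1 = ½ + 2 = 5/2 ≈ 2.5000)
z(g) = g/5 (z(g) = g*(⅕) = g/5)
h(a) = ½ (h(a) = (⅕)*(5/2) = ½)
V(O) = 1/(2*O)
(V(B) + 21)*92 = ((½)/(-12) + 21)*92 = ((½)*(-1/12) + 21)*92 = (-1/24 + 21)*92 = (503/24)*92 = 11569/6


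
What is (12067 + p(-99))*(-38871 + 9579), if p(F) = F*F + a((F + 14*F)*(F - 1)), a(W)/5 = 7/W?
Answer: -1585379720687/2475 ≈ -6.4056e+8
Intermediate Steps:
a(W) = 35/W (a(W) = 5*(7/W) = 35/W)
p(F) = F**2 + 7/(3*F*(-1 + F)) (p(F) = F*F + 35/(((F + 14*F)*(F - 1))) = F**2 + 35/(((15*F)*(-1 + F))) = F**2 + 35/((15*F*(-1 + F))) = F**2 + 35*(1/(15*F*(-1 + F))) = F**2 + 7/(3*F*(-1 + F)))
(12067 + p(-99))*(-38871 + 9579) = (12067 + (1/3)*(7 + 3*(-99)**3*(-1 - 99))/(-99*(-1 - 99)))*(-38871 + 9579) = (12067 + (1/3)*(-1/99)*(7 + 3*(-970299)*(-100))/(-100))*(-29292) = (12067 + (1/3)*(-1/99)*(-1/100)*(7 + 291089700))*(-29292) = (12067 + (1/3)*(-1/99)*(-1/100)*291089707)*(-29292) = (12067 + 291089707/29700)*(-29292) = (649479607/29700)*(-29292) = -1585379720687/2475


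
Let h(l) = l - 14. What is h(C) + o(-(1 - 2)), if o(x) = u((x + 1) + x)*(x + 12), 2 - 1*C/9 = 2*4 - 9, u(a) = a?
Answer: 52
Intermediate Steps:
C = 27 (C = 18 - 9*(2*4 - 9) = 18 - 9*(8 - 9) = 18 - 9*(-1) = 18 + 9 = 27)
h(l) = -14 + l
o(x) = (1 + 2*x)*(12 + x) (o(x) = ((x + 1) + x)*(x + 12) = ((1 + x) + x)*(12 + x) = (1 + 2*x)*(12 + x))
h(C) + o(-(1 - 2)) = (-14 + 27) + (1 + 2*(-(1 - 2)))*(12 - (1 - 2)) = 13 + (1 + 2*(-1*(-1)))*(12 - 1*(-1)) = 13 + (1 + 2*1)*(12 + 1) = 13 + (1 + 2)*13 = 13 + 3*13 = 13 + 39 = 52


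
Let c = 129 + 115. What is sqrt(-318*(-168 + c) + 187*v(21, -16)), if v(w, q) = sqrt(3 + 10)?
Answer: sqrt(-24168 + 187*sqrt(13)) ≈ 153.28*I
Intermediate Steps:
v(w, q) = sqrt(13)
c = 244
sqrt(-318*(-168 + c) + 187*v(21, -16)) = sqrt(-318*(-168 + 244) + 187*sqrt(13)) = sqrt(-318*76 + 187*sqrt(13)) = sqrt(-24168 + 187*sqrt(13))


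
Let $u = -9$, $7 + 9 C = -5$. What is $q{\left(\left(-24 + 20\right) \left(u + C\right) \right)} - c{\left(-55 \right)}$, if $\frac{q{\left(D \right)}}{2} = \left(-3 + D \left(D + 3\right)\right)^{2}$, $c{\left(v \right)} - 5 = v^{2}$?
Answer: $\frac{541947020}{81} \approx 6.6907 \cdot 10^{6}$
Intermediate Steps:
$C = - \frac{4}{3}$ ($C = - \frac{7}{9} + \frac{1}{9} \left(-5\right) = - \frac{7}{9} - \frac{5}{9} = - \frac{4}{3} \approx -1.3333$)
$c{\left(v \right)} = 5 + v^{2}$
$q{\left(D \right)} = 2 \left(-3 + D \left(3 + D\right)\right)^{2}$ ($q{\left(D \right)} = 2 \left(-3 + D \left(D + 3\right)\right)^{2} = 2 \left(-3 + D \left(3 + D\right)\right)^{2}$)
$q{\left(\left(-24 + 20\right) \left(u + C\right) \right)} - c{\left(-55 \right)} = 2 \left(-3 + \left(\left(-24 + 20\right) \left(-9 - \frac{4}{3}\right)\right)^{2} + 3 \left(-24 + 20\right) \left(-9 - \frac{4}{3}\right)\right)^{2} - \left(5 + \left(-55\right)^{2}\right) = 2 \left(-3 + \left(\left(-4\right) \left(- \frac{31}{3}\right)\right)^{2} + 3 \left(\left(-4\right) \left(- \frac{31}{3}\right)\right)\right)^{2} - \left(5 + 3025\right) = 2 \left(-3 + \left(\frac{124}{3}\right)^{2} + 3 \cdot \frac{124}{3}\right)^{2} - 3030 = 2 \left(-3 + \frac{15376}{9} + 124\right)^{2} - 3030 = 2 \left(\frac{16465}{9}\right)^{2} - 3030 = 2 \cdot \frac{271096225}{81} - 3030 = \frac{542192450}{81} - 3030 = \frac{541947020}{81}$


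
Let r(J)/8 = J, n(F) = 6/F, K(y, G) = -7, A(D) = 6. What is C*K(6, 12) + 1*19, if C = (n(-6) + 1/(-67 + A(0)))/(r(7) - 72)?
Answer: 9055/488 ≈ 18.555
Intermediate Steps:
r(J) = 8*J
C = 31/488 (C = (6/(-6) + 1/(-67 + 6))/(8*7 - 72) = (6*(-⅙) + 1/(-61))/(56 - 72) = (-1 - 1/61)/(-16) = -62/61*(-1/16) = 31/488 ≈ 0.063525)
C*K(6, 12) + 1*19 = (31/488)*(-7) + 1*19 = -217/488 + 19 = 9055/488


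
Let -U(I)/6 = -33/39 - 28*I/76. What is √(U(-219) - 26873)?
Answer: I*√1668719897/247 ≈ 165.38*I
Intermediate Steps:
U(I) = 66/13 + 42*I/19 (U(I) = -6*(-33/39 - 28*I/76) = -6*(-33*1/39 - 7*I/19) = -6*(-11/13 - 7*I/19) = 66/13 + 42*I/19)
√(U(-219) - 26873) = √((66/13 + (42/19)*(-219)) - 26873) = √((66/13 - 9198/19) - 26873) = √(-118320/247 - 26873) = √(-6755951/247) = I*√1668719897/247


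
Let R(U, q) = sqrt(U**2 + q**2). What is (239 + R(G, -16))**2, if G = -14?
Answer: 57573 + 956*sqrt(113) ≈ 67735.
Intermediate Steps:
(239 + R(G, -16))**2 = (239 + sqrt((-14)**2 + (-16)**2))**2 = (239 + sqrt(196 + 256))**2 = (239 + sqrt(452))**2 = (239 + 2*sqrt(113))**2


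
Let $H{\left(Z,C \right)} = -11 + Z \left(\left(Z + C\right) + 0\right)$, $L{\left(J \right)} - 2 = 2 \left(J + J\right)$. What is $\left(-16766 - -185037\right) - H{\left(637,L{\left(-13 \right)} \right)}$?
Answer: $-205637$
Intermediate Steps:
$L{\left(J \right)} = 2 + 4 J$ ($L{\left(J \right)} = 2 + 2 \left(J + J\right) = 2 + 2 \cdot 2 J = 2 + 4 J$)
$H{\left(Z,C \right)} = -11 + Z \left(C + Z\right)$ ($H{\left(Z,C \right)} = -11 + Z \left(\left(C + Z\right) + 0\right) = -11 + Z \left(C + Z\right)$)
$\left(-16766 - -185037\right) - H{\left(637,L{\left(-13 \right)} \right)} = \left(-16766 - -185037\right) - \left(-11 + 637^{2} + \left(2 + 4 \left(-13\right)\right) 637\right) = \left(-16766 + 185037\right) - \left(-11 + 405769 + \left(2 - 52\right) 637\right) = 168271 - \left(-11 + 405769 - 31850\right) = 168271 - 373908 = -205637$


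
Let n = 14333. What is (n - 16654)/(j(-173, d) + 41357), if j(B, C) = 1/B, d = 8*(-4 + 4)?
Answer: -401533/7154760 ≈ -0.056121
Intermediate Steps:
d = 0 (d = 8*0 = 0)
(n - 16654)/(j(-173, d) + 41357) = (14333 - 16654)/(1/(-173) + 41357) = -2321/(-1/173 + 41357) = -2321/7154760/173 = -2321*173/7154760 = -401533/7154760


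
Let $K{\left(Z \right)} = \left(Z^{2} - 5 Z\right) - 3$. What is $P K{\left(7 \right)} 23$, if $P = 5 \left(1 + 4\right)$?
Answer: $6325$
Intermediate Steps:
$P = 25$ ($P = 5 \cdot 5 = 25$)
$K{\left(Z \right)} = -3 + Z^{2} - 5 Z$
$P K{\left(7 \right)} 23 = 25 \left(-3 + 7^{2} - 35\right) 23 = 25 \left(-3 + 49 - 35\right) 23 = 25 \cdot 11 \cdot 23 = 275 \cdot 23 = 6325$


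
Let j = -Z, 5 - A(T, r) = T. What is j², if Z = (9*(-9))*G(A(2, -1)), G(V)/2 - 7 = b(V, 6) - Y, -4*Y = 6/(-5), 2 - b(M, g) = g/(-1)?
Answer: 141776649/25 ≈ 5.6711e+6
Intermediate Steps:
b(M, g) = 2 + g (b(M, g) = 2 - g/(-1) = 2 - g*(-1) = 2 - (-1)*g = 2 + g)
Y = 3/10 (Y = -3/(2*(-5)) = -3*(-1)/(2*5) = -¼*(-6/5) = 3/10 ≈ 0.30000)
A(T, r) = 5 - T
G(V) = 147/5 (G(V) = 14 + 2*((2 + 6) - 1*3/10) = 14 + 2*(8 - 3/10) = 14 + 2*(77/10) = 14 + 77/5 = 147/5)
Z = -11907/5 (Z = (9*(-9))*(147/5) = -81*147/5 = -11907/5 ≈ -2381.4)
j = 11907/5 (j = -1*(-11907/5) = 11907/5 ≈ 2381.4)
j² = (11907/5)² = 141776649/25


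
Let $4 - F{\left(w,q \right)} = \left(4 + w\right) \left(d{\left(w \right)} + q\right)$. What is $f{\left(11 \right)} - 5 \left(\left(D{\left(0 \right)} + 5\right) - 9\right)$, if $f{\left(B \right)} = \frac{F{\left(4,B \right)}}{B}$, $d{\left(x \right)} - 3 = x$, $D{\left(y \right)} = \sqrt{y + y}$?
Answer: $\frac{80}{11} \approx 7.2727$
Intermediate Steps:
$D{\left(y \right)} = \sqrt{2} \sqrt{y}$ ($D{\left(y \right)} = \sqrt{2 y} = \sqrt{2} \sqrt{y}$)
$d{\left(x \right)} = 3 + x$
$F{\left(w,q \right)} = 4 - \left(4 + w\right) \left(3 + q + w\right)$ ($F{\left(w,q \right)} = 4 - \left(4 + w\right) \left(\left(3 + w\right) + q\right) = 4 - \left(4 + w\right) \left(3 + q + w\right)$)
$f{\left(B \right)} = \frac{-52 - 8 B}{B}$ ($f{\left(B \right)} = \frac{-8 - 4^{2} - 28 - 4 B - B 4}{B} = \frac{-8 - 16 - 28 - 4 B - 4 B}{B} = \frac{-52 - 8 B}{B}$)
$f{\left(11 \right)} - 5 \left(\left(D{\left(0 \right)} + 5\right) - 9\right) = \left(-8 - \frac{52}{11}\right) - 5 \left(\left(\sqrt{2} \sqrt{0} + 5\right) - 9\right) = \left(-8 - \frac{52}{11}\right) - 5 \left(\left(\sqrt{2} \cdot 0 + 5\right) - 9\right) = \left(-8 - \frac{52}{11}\right) - 5 \left(\left(0 + 5\right) - 9\right) = - \frac{140}{11} - 5 \left(5 - 9\right) = - \frac{140}{11} - -20 = - \frac{140}{11} + 20 = \frac{80}{11}$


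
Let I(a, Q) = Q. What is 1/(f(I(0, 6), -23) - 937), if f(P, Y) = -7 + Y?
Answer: -1/967 ≈ -0.0010341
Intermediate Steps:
1/(f(I(0, 6), -23) - 937) = 1/((-7 - 23) - 937) = 1/(-30 - 937) = 1/(-967) = -1/967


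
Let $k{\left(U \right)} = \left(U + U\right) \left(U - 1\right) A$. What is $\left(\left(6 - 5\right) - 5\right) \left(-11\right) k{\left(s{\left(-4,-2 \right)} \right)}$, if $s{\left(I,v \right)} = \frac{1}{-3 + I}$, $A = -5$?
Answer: $- \frac{3520}{49} \approx -71.837$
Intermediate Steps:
$k{\left(U \right)} = - 10 U \left(-1 + U\right)$ ($k{\left(U \right)} = \left(U + U\right) \left(U - 1\right) \left(-5\right) = 2 U \left(-1 + U\right) \left(-5\right) = - 10 U \left(-1 + U\right)$)
$\left(\left(6 - 5\right) - 5\right) \left(-11\right) k{\left(s{\left(-4,-2 \right)} \right)} = \left(\left(6 - 5\right) - 5\right) \left(-11\right) \frac{10 \left(1 - \frac{1}{-3 - 4}\right)}{-3 - 4} = \left(1 - 5\right) \left(-11\right) \frac{10 \left(1 - \frac{1}{-7}\right)}{-7} = \left(-4\right) \left(-11\right) 10 \left(- \frac{1}{7}\right) \left(1 - - \frac{1}{7}\right) = 44 \cdot 10 \left(- \frac{1}{7}\right) \left(1 + \frac{1}{7}\right) = 44 \cdot 10 \left(- \frac{1}{7}\right) \frac{8}{7} = 44 \left(- \frac{80}{49}\right) = - \frac{3520}{49}$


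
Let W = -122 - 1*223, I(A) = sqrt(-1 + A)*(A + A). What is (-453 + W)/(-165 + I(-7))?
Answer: 131670/28793 - 22344*I*sqrt(2)/28793 ≈ 4.573 - 1.0975*I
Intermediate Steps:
I(A) = 2*A*sqrt(-1 + A) (I(A) = sqrt(-1 + A)*(2*A) = 2*A*sqrt(-1 + A))
W = -345 (W = -122 - 223 = -345)
(-453 + W)/(-165 + I(-7)) = (-453 - 345)/(-165 + 2*(-7)*sqrt(-1 - 7)) = -798/(-165 + 2*(-7)*sqrt(-8)) = -798/(-165 + 2*(-7)*(2*I*sqrt(2))) = -798/(-165 - 28*I*sqrt(2))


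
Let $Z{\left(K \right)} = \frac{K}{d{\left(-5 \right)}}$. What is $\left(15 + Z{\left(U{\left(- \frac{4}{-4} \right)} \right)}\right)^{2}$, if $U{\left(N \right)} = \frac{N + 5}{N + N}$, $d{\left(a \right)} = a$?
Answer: $\frac{5184}{25} \approx 207.36$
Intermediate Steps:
$U{\left(N \right)} = \frac{5 + N}{2 N}$
$Z{\left(K \right)} = - \frac{K}{5}$ ($Z{\left(K \right)} = \frac{K}{-5} = K \left(- \frac{1}{5}\right) = - \frac{K}{5}$)
$\left(15 + Z{\left(U{\left(- \frac{4}{-4} \right)} \right)}\right)^{2} = \left(15 - \frac{\frac{1}{2} \frac{1}{\left(-4\right) \frac{1}{-4}} \left(5 - \frac{4}{-4}\right)}{5}\right)^{2} = \left(15 - \frac{\frac{1}{2} \frac{1}{\left(-4\right) \left(- \frac{1}{4}\right)} \left(5 - -1\right)}{5}\right)^{2} = \left(15 - \frac{\frac{1}{2} \cdot 1^{-1} \left(5 + 1\right)}{5}\right)^{2} = \left(15 - \frac{\frac{1}{2} \cdot 1 \cdot 6}{5}\right)^{2} = \left(15 - \frac{3}{5}\right)^{2} = \left(\frac{72}{5}\right)^{2} = \frac{5184}{25}$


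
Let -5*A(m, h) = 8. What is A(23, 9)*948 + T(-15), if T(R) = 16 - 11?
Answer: -7559/5 ≈ -1511.8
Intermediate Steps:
T(R) = 5
A(m, h) = -8/5 (A(m, h) = -1/5*8 = -8/5)
A(23, 9)*948 + T(-15) = -8/5*948 + 5 = -7584/5 + 5 = -7559/5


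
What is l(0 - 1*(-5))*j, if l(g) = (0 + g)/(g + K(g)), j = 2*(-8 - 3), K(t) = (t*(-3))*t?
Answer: 11/7 ≈ 1.5714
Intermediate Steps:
K(t) = -3*t² (K(t) = (-3*t)*t = -3*t²)
j = -22 (j = 2*(-11) = -22)
l(g) = g/(g - 3*g²) (l(g) = (0 + g)/(g - 3*g²) = g/(g - 3*g²))
l(0 - 1*(-5))*j = -1/(-1 + 3*(0 - 1*(-5)))*(-22) = -1/(-1 + 3*(0 + 5))*(-22) = -1/(-1 + 3*5)*(-22) = -1/(-1 + 15)*(-22) = -1/14*(-22) = 11/7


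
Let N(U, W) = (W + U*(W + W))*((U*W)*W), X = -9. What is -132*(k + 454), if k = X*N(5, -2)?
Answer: -582648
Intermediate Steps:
N(U, W) = U*W²*(W + 2*U*W) (N(U, W) = (W + U*(2*W))*(U*W²) = (W + 2*U*W)*(U*W²) = U*W²*(W + 2*U*W))
k = 3960 (k = -45*(-2)³*(1 + 2*5) = -45*(-8)*(1 + 10) = -45*(-8)*11 = -9*(-440) = 3960)
-132*(k + 454) = -132*(3960 + 454) = -132*4414 = -582648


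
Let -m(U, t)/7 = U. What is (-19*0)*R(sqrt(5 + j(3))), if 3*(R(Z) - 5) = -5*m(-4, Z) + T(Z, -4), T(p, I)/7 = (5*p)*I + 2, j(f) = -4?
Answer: 0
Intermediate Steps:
T(p, I) = 14 + 35*I*p (T(p, I) = 7*((5*p)*I + 2) = 7*(5*I*p + 2) = 7*(2 + 5*I*p) = 14 + 35*I*p)
m(U, t) = -7*U
R(Z) = -37 - 140*Z/3 (R(Z) = 5 + (-(-35)*(-4) + (14 + 35*(-4)*Z))/3 = 5 + (-5*28 + (14 - 140*Z))/3 = 5 + (-140 + (14 - 140*Z))/3 = 5 + (-126 - 140*Z)/3 = 5 + (-42 - 140*Z/3) = -37 - 140*Z/3)
(-19*0)*R(sqrt(5 + j(3))) = (-19*0)*(-37 - 140*sqrt(5 - 4)/3) = 0*(-37 - 140*sqrt(1)/3) = 0*(-37 - 140/3*1) = 0*(-37 - 140/3) = 0*(-251/3) = 0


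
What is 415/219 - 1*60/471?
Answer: 60775/34383 ≈ 1.7676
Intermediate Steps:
415/219 - 1*60/471 = 415*(1/219) - 60*1/471 = 415/219 - 20/157 = 60775/34383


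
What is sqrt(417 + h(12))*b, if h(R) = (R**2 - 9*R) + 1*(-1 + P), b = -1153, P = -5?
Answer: -1153*sqrt(447) ≈ -24377.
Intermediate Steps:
h(R) = -6 + R**2 - 9*R (h(R) = (R**2 - 9*R) + 1*(-1 - 5) = (R**2 - 9*R) + 1*(-6) = (R**2 - 9*R) - 6 = -6 + R**2 - 9*R)
sqrt(417 + h(12))*b = sqrt(417 + (-6 + 12**2 - 9*12))*(-1153) = sqrt(417 + (-6 + 144 - 108))*(-1153) = sqrt(417 + 30)*(-1153) = sqrt(447)*(-1153) = -1153*sqrt(447)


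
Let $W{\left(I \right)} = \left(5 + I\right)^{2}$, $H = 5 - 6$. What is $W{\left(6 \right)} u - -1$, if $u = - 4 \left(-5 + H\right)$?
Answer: $2905$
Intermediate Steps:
$H = -1$ ($H = 5 - 6 = -1$)
$u = 24$ ($u = - 4 \left(-5 - 1\right) = \left(-4\right) \left(-6\right) = 24$)
$W{\left(6 \right)} u - -1 = \left(5 + 6\right)^{2} \cdot 24 - -1 = 11^{2} \cdot 24 + 1 = 121 \cdot 24 + 1 = 2904 + 1 = 2905$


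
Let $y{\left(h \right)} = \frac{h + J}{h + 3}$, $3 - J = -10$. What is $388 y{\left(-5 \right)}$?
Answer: $-1552$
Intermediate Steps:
$J = 13$ ($J = 3 - -10 = 3 + 10 = 13$)
$y{\left(h \right)} = \frac{13 + h}{3 + h}$ ($y{\left(h \right)} = \frac{h + 13}{h + 3} = \frac{13 + h}{3 + h}$)
$388 y{\left(-5 \right)} = 388 \frac{13 - 5}{3 - 5} = 388 \frac{1}{-2} \cdot 8 = 388 \left(\left(- \frac{1}{2}\right) 8\right) = 388 \left(-4\right) = -1552$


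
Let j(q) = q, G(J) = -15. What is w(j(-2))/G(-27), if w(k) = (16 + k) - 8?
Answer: -⅖ ≈ -0.40000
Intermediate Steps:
w(k) = 8 + k
w(j(-2))/G(-27) = (8 - 2)/(-15) = 6*(-1/15) = -⅖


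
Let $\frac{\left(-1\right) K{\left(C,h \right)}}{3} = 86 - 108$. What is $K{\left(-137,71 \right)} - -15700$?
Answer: $15766$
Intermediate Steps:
$K{\left(C,h \right)} = 66$ ($K{\left(C,h \right)} = - 3 \left(86 - 108\right) = \left(-3\right) \left(-22\right) = 66$)
$K{\left(-137,71 \right)} - -15700 = 66 - -15700 = 66 + 15700 = 15766$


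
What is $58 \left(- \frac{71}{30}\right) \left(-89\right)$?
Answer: $\frac{183251}{15} \approx 12217.0$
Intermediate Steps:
$58 \left(- \frac{71}{30}\right) \left(-89\right) = \left(- \frac{2059}{15}\right) \left(-89\right) = \frac{183251}{15}$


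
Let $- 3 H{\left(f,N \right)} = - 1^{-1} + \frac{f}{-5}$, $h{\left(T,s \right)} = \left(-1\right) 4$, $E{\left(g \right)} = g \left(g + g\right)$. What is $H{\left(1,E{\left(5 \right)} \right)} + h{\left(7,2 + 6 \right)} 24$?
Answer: $- \frac{478}{5} \approx -95.6$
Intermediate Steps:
$E{\left(g \right)} = 2 g^{2}$ ($E{\left(g \right)} = g 2 g = 2 g^{2}$)
$h{\left(T,s \right)} = -4$
$H{\left(f,N \right)} = \frac{1}{3} + \frac{f}{15}$ ($H{\left(f,N \right)} = - \frac{- 1^{-1} + \frac{f}{-5}}{3} = - \frac{\left(-1\right) 1 + f \left(- \frac{1}{5}\right)}{3} = - \frac{-1 - \frac{f}{5}}{3} = \frac{1}{3} + \frac{f}{15}$)
$H{\left(1,E{\left(5 \right)} \right)} + h{\left(7,2 + 6 \right)} 24 = \left(\frac{1}{3} + \frac{1}{15} \cdot 1\right) - 96 = \left(\frac{1}{3} + \frac{1}{15}\right) - 96 = \frac{2}{5} - 96 = - \frac{478}{5}$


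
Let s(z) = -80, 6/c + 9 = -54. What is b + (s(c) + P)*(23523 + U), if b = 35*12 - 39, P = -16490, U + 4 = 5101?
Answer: -474233019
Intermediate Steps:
U = 5097 (U = -4 + 5101 = 5097)
c = -2/21 (c = 6/(-9 - 54) = 6/(-63) = 6*(-1/63) = -2/21 ≈ -0.095238)
b = 381 (b = 420 - 39 = 381)
b + (s(c) + P)*(23523 + U) = 381 + (-80 - 16490)*(23523 + 5097) = 381 - 16570*28620 = 381 - 474233400 = -474233019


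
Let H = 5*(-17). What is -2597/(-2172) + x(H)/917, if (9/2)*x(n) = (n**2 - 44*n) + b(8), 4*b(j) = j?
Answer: 23024563/5975172 ≈ 3.8534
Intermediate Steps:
b(j) = j/4
H = -85
x(n) = 4/9 - 88*n/9 + 2*n**2/9 (x(n) = 2*((n**2 - 44*n) + (1/4)*8)/9 = 2*((n**2 - 44*n) + 2)/9 = 2*(2 + n**2 - 44*n)/9 = 4/9 - 88*n/9 + 2*n**2/9)
-2597/(-2172) + x(H)/917 = -2597/(-2172) + (4/9 - 88/9*(-85) + (2/9)*(-85)**2)/917 = -2597*(-1/2172) + (4/9 + 7480/9 + (2/9)*7225)*(1/917) = 2597/2172 + (4/9 + 7480/9 + 14450/9)*(1/917) = 2597/2172 + (21934/9)*(1/917) = 2597/2172 + 21934/8253 = 23024563/5975172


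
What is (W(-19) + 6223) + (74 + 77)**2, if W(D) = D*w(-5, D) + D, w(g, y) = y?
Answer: 29366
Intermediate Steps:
W(D) = D + D**2 (W(D) = D*D + D = D**2 + D = D + D**2)
(W(-19) + 6223) + (74 + 77)**2 = (-19*(1 - 19) + 6223) + (74 + 77)**2 = (-19*(-18) + 6223) + 151**2 = (342 + 6223) + 22801 = 6565 + 22801 = 29366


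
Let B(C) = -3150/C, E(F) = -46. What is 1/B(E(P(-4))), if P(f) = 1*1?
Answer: 23/1575 ≈ 0.014603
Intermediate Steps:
P(f) = 1
1/B(E(P(-4))) = 1/(-3150/(-46)) = 1/(-3150*(-1/46)) = 1/(1575/23) = 23/1575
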